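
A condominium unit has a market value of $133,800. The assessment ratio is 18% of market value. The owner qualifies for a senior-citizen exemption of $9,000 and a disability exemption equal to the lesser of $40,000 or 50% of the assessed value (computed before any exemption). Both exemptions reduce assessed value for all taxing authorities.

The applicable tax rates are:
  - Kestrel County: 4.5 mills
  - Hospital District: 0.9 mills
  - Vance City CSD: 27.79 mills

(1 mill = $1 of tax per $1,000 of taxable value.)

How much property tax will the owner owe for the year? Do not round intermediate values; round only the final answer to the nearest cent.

$100.96

Assessed value = $133,800 × 0.18 = $24,084
Disability exemption = min($40,000, 50% × $24,084) = min($40,000, $12,042) = $12,042 (percentage binds)
Taxable value = $24,084 − $9,000 − $12,042 = $3,042
Kestrel County: $3,042 × 0.0045 = $13.689
Hospital District: $3,042 × 0.0009 = $2.7378
Vance City CSD: $3,042 × 0.02779 = $84.53718
Total = $100.96398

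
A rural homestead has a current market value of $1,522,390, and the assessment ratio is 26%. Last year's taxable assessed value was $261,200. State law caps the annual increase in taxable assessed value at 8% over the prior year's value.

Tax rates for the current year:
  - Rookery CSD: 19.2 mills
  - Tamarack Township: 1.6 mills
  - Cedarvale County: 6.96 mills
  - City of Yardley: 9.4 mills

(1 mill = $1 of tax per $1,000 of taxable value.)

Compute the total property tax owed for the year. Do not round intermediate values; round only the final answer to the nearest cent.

Uncapped assessed value = $1,522,390 × 0.26 = $395,821.4
Cap limit = $261,200 × 1.08 = $282,096
Taxable assessed value = min($395,821.4, $282,096) = $282,096 (cap binds)
Rookery CSD: $282,096 × 0.0192 = $5,416.2432
Tamarack Township: $282,096 × 0.0016 = $451.3536
Cedarvale County: $282,096 × 0.00696 = $1,963.38816
City of Yardley: $282,096 × 0.0094 = $2,651.7024
Total = $10,482.68736

$10,482.69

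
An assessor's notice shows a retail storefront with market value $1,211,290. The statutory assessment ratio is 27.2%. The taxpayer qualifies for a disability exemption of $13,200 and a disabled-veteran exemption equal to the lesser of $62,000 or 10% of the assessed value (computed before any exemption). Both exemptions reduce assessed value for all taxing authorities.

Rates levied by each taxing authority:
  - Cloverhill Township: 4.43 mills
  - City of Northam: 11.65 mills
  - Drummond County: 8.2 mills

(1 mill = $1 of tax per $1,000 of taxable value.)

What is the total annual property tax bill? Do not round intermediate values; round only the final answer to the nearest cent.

$6,879.10

Assessed value = $1,211,290 × 0.272 = $329,470.88
Disabled-veteran exemption = min($62,000, 10% × $329,470.88) = min($62,000, $32,947.088) = $32,947.088 (percentage binds)
Taxable value = $329,470.88 − $13,200 − $32,947.088 = $283,323.792
Cloverhill Township: $283,323.792 × 0.00443 = $1,255.12439856
City of Northam: $283,323.792 × 0.01165 = $3,300.7221768
Drummond County: $283,323.792 × 0.0082 = $2,323.2550944
Total = $6,879.10166976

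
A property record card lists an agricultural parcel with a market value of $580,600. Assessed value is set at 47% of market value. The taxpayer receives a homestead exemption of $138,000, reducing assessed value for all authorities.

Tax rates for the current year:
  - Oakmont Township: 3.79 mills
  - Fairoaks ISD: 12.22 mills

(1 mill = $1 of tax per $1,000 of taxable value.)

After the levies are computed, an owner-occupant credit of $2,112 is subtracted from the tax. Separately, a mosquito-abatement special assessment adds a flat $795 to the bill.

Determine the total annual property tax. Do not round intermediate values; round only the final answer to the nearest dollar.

Assessed value = $580,600 × 0.47 = $272,882
Taxable value = $272,882 − $138,000 = $134,882
Oakmont Township: $134,882 × 0.00379 = $511.20278
Fairoaks ISD: $134,882 × 0.01222 = $1,648.25804
Levies subtotal = $2,159.46082
After credit = $2,159.46082 − $2,112 = $47.46082
Total = $47.46082 + $795 = $842.46082

$842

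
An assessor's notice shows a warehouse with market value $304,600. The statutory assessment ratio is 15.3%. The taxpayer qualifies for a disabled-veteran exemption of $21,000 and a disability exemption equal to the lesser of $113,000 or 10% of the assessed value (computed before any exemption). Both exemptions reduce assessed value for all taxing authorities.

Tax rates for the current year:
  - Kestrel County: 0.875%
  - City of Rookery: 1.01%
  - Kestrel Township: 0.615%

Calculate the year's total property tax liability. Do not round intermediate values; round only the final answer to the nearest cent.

Assessed value = $304,600 × 0.153 = $46,603.8
Disability exemption = min($113,000, 10% × $46,603.8) = min($113,000, $4,660.38) = $4,660.38 (percentage binds)
Taxable value = $46,603.8 − $21,000 − $4,660.38 = $20,943.42
Kestrel County: $20,943.42 × 0.00875 = $183.254925
City of Rookery: $20,943.42 × 0.0101 = $211.528542
Kestrel Township: $20,943.42 × 0.00615 = $128.802033
Total = $523.5855

$523.59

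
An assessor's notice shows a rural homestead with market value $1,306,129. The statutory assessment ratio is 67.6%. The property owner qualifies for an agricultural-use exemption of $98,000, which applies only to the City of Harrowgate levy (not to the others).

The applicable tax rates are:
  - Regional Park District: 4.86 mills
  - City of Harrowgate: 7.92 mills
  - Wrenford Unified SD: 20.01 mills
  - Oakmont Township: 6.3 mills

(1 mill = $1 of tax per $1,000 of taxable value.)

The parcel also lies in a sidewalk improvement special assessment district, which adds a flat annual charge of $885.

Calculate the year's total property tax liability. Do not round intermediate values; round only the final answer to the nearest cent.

$34,623.09

Assessed value = $1,306,129 × 0.676 = $882,943.204
Regional Park District: $882,943.204 × 0.00486 = $4,291.10397144
City of Harrowgate: ($882,943.204 − $98,000) × 0.00792 = $784,943.204 × 0.00792 = $6,216.75017568
Wrenford Unified SD: $882,943.204 × 0.02001 = $17,667.69351204
Oakmont Township: $882,943.204 × 0.0063 = $5,562.5421852
Levies subtotal = $33,738.08984436
Total = $33,738.08984436 + $885 = $34,623.08984436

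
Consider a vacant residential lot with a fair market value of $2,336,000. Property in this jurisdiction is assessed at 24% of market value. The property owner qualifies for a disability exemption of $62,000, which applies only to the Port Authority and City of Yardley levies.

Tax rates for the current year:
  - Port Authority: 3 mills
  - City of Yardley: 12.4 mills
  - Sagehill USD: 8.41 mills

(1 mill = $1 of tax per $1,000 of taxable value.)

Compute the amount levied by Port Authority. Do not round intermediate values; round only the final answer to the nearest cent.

$1,495.92

Assessed value = $2,336,000 × 0.24 = $560,640
Port Authority taxable value = $560,640 − $62,000 = $498,640
Port Authority levy = $498,640 × 0.003 = $1,495.92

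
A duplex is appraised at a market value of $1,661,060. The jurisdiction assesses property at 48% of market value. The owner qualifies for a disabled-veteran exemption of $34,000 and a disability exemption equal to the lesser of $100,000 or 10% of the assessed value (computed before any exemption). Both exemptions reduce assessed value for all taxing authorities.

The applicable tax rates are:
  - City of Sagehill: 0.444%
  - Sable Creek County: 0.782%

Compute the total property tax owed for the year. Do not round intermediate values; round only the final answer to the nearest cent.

$8,380.67

Assessed value = $1,661,060 × 0.48 = $797,308.8
Disability exemption = min($100,000, 10% × $797,308.8) = min($100,000, $79,730.88) = $79,730.88 (percentage binds)
Taxable value = $797,308.8 − $34,000 − $79,730.88 = $683,577.92
City of Sagehill: $683,577.92 × 0.00444 = $3,035.0859648
Sable Creek County: $683,577.92 × 0.00782 = $5,345.5793344
Total = $8,380.6652992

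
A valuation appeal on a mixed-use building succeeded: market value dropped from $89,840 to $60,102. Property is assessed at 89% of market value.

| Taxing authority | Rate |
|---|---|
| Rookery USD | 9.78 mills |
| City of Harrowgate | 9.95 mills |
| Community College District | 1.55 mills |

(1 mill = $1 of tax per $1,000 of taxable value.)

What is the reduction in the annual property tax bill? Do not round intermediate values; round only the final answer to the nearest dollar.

Old assessed value = $89,840 × 0.89 = $79,957.6
New assessed value = $60,102 × 0.89 = $53,490.78
Combined rate = 0.00978 + 0.00995 + 0.00155 = 0.02128
Old tax = $79,957.6 × 0.02128 = $1,701.497728
New tax = $53,490.78 × 0.02128 = $1,138.2837984
Reduction = $1,701.497728 − $1,138.2837984 = $563.2139296

$563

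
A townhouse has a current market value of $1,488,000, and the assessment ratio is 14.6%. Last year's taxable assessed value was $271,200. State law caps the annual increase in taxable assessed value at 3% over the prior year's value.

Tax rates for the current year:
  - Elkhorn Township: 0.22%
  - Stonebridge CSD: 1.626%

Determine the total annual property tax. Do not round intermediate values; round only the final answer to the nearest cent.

Uncapped assessed value = $1,488,000 × 0.146 = $217,248
Cap limit = $271,200 × 1.03 = $279,336
Taxable assessed value = min($217,248, $279,336) = $217,248 (cap does not bind)
Elkhorn Township: $217,248 × 0.0022 = $477.9456
Stonebridge CSD: $217,248 × 0.01626 = $3,532.45248
Total = $4,010.39808

$4,010.40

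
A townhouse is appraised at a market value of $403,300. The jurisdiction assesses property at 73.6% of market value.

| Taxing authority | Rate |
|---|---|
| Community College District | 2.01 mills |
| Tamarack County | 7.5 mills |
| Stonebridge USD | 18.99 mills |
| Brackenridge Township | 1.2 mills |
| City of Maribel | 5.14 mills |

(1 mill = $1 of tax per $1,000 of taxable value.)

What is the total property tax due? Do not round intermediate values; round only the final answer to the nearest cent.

Assessed value = $403,300 × 0.736 = $296,828.8
Community College District: $296,828.8 × 0.00201 = $596.625888
Tamarack County: $296,828.8 × 0.0075 = $2,226.216
Stonebridge USD: $296,828.8 × 0.01899 = $5,636.778912
Brackenridge Township: $296,828.8 × 0.0012 = $356.19456
City of Maribel: $296,828.8 × 0.00514 = $1,525.700032
Total = $596.625888 + $2,226.216 + $5,636.778912 + $356.19456 + $1,525.700032 = $10,341.515392

$10,341.52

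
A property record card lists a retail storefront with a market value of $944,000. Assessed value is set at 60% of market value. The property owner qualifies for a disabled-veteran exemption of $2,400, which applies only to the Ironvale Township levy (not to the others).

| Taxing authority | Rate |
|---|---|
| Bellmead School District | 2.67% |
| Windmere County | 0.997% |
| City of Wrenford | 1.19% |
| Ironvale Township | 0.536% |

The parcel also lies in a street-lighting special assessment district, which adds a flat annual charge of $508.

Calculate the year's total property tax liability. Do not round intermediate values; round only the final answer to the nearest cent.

$31,041.09

Assessed value = $944,000 × 0.6 = $566,400
Bellmead School District: $566,400 × 0.0267 = $15,122.88
Windmere County: $566,400 × 0.00997 = $5,647.008
City of Wrenford: $566,400 × 0.0119 = $6,740.16
Ironvale Township: ($566,400 − $2,400) × 0.00536 = $564,000 × 0.00536 = $3,023.04
Levies subtotal = $30,533.088
Total = $30,533.088 + $508 = $31,041.088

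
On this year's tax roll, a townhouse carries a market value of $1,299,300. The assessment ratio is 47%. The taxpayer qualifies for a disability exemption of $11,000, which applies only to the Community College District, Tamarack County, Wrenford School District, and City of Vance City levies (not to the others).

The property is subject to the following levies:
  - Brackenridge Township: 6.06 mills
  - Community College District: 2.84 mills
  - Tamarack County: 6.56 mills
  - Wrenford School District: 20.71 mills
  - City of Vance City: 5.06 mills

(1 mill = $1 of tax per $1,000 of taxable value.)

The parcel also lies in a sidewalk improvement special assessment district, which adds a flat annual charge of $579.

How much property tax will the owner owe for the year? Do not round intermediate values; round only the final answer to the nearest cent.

$25,370.10

Assessed value = $1,299,300 × 0.47 = $610,671
Brackenridge Township: $610,671 × 0.00606 = $3,700.66626
Community College District: ($610,671 − $11,000) × 0.00284 = $599,671 × 0.00284 = $1,703.06564
Tamarack County: ($610,671 − $11,000) × 0.00656 = $599,671 × 0.00656 = $3,933.84176
Wrenford School District: ($610,671 − $11,000) × 0.02071 = $599,671 × 0.02071 = $12,419.18641
City of Vance City: ($610,671 − $11,000) × 0.00506 = $599,671 × 0.00506 = $3,034.33526
Levies subtotal = $24,791.09533
Total = $24,791.09533 + $579 = $25,370.09533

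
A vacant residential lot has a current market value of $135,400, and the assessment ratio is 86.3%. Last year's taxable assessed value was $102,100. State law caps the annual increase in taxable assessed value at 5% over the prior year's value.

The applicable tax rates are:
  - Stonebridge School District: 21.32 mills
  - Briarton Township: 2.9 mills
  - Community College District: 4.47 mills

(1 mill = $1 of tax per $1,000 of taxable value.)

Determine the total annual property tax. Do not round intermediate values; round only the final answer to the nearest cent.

$3,075.71

Uncapped assessed value = $135,400 × 0.863 = $116,850.2
Cap limit = $102,100 × 1.05 = $107,205
Taxable assessed value = min($116,850.2, $107,205) = $107,205 (cap binds)
Stonebridge School District: $107,205 × 0.02132 = $2,285.6106
Briarton Township: $107,205 × 0.0029 = $310.8945
Community College District: $107,205 × 0.00447 = $479.20635
Total = $3,075.71145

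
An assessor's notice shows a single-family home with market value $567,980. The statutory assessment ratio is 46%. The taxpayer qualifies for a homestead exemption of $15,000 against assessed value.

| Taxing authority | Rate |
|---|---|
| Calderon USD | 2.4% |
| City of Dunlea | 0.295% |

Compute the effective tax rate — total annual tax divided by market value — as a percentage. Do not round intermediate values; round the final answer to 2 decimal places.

Assessed value = $567,980 × 0.46 = $261,270.8
Taxable value = $261,270.8 − $15,000 = $246,270.8
Calderon USD: $246,270.8 × 0.024 = $5,910.4992
City of Dunlea: $246,270.8 × 0.00295 = $726.49886
Total tax = $6,636.99806
Effective rate = $6,636.99806 ÷ $567,980 = 1.17% of market value

1.17%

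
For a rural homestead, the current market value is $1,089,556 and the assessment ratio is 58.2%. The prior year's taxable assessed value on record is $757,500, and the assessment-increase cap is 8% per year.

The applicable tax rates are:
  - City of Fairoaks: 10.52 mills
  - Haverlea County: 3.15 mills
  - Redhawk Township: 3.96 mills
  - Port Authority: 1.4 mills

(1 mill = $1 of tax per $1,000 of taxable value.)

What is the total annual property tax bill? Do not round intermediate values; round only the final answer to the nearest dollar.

Uncapped assessed value = $1,089,556 × 0.582 = $634,121.592
Cap limit = $757,500 × 1.08 = $818,100
Taxable assessed value = min($634,121.592, $818,100) = $634,121.592 (cap does not bind)
City of Fairoaks: $634,121.592 × 0.01052 = $6,670.95914784
Haverlea County: $634,121.592 × 0.00315 = $1,997.4830148
Redhawk Township: $634,121.592 × 0.00396 = $2,511.12150432
Port Authority: $634,121.592 × 0.0014 = $887.7702288
Total = $12,067.33389576

$12,067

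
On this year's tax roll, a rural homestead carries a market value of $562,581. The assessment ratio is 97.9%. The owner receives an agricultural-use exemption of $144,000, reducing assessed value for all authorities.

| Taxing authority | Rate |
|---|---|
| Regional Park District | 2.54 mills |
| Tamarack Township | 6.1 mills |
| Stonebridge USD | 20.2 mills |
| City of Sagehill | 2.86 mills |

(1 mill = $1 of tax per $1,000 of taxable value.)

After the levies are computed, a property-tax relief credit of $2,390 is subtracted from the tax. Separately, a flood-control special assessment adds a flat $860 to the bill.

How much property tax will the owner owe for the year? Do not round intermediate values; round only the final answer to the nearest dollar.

Assessed value = $562,581 × 0.979 = $550,766.799
Taxable value = $550,766.799 − $144,000 = $406,766.799
Regional Park District: $406,766.799 × 0.00254 = $1,033.18766946
Tamarack Township: $406,766.799 × 0.0061 = $2,481.2774739
Stonebridge USD: $406,766.799 × 0.0202 = $8,216.6893398
City of Sagehill: $406,766.799 × 0.00286 = $1,163.35304514
Levies subtotal = $12,894.5075283
After credit = $12,894.5075283 − $2,390 = $10,504.5075283
Total = $10,504.5075283 + $860 = $11,364.5075283

$11,365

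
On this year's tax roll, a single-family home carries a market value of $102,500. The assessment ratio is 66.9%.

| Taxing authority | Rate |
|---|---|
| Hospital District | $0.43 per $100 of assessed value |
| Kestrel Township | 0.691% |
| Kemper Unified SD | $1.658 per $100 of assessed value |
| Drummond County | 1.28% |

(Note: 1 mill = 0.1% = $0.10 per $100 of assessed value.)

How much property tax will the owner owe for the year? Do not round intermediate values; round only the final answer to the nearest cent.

Assessed value = $102,500 × 0.669 = $68,572.5
Hospital District: $68,572.5 × 0.0043 = $294.86175
Kestrel Township: $68,572.5 × 0.00691 = $473.835975
Kemper Unified SD: $68,572.5 × 0.01658 = $1,136.93205
Drummond County: $68,572.5 × 0.0128 = $877.728
Total = $2,783.357775

$2,783.36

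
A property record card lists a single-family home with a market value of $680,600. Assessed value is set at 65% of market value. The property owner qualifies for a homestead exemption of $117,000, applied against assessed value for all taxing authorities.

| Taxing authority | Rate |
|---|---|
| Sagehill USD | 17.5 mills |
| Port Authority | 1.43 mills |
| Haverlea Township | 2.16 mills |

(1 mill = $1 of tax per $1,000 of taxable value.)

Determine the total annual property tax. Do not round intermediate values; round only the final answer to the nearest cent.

$6,862.48

Assessed value = $680,600 × 0.65 = $442,390
Taxable value = $442,390 − $117,000 = $325,390
Sagehill USD: $325,390 × 0.0175 = $5,694.325
Port Authority: $325,390 × 0.00143 = $465.3077
Haverlea Township: $325,390 × 0.00216 = $702.8424
Total = $5,694.325 + $465.3077 + $702.8424 = $6,862.4751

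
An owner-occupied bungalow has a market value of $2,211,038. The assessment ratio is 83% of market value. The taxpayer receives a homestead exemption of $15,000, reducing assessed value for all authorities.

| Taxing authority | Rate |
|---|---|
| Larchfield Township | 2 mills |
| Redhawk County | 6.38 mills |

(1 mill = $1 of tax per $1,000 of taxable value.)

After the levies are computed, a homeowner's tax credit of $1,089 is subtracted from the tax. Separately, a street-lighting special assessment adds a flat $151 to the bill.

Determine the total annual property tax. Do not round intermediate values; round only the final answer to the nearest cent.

Assessed value = $2,211,038 × 0.83 = $1,835,161.54
Taxable value = $1,835,161.54 − $15,000 = $1,820,161.54
Larchfield Township: $1,820,161.54 × 0.002 = $3,640.32308
Redhawk County: $1,820,161.54 × 0.00638 = $11,612.6306252
Levies subtotal = $15,252.9537052
After credit = $15,252.9537052 − $1,089 = $14,163.9537052
Total = $14,163.9537052 + $151 = $14,314.9537052

$14,314.95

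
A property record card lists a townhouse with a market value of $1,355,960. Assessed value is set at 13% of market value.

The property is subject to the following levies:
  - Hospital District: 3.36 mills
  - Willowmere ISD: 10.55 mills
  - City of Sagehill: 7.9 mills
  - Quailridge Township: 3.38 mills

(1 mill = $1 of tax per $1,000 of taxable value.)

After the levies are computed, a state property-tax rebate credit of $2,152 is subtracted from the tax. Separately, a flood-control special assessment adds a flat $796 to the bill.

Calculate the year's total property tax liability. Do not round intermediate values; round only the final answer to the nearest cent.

$3,084.36

Assessed value = $1,355,960 × 0.13 = $176,274.8
Hospital District: $176,274.8 × 0.00336 = $592.283328
Willowmere ISD: $176,274.8 × 0.01055 = $1,859.69914
City of Sagehill: $176,274.8 × 0.0079 = $1,392.57092
Quailridge Township: $176,274.8 × 0.00338 = $595.808824
Levies subtotal = $4,440.362212
After credit = $4,440.362212 − $2,152 = $2,288.362212
Total = $2,288.362212 + $796 = $3,084.362212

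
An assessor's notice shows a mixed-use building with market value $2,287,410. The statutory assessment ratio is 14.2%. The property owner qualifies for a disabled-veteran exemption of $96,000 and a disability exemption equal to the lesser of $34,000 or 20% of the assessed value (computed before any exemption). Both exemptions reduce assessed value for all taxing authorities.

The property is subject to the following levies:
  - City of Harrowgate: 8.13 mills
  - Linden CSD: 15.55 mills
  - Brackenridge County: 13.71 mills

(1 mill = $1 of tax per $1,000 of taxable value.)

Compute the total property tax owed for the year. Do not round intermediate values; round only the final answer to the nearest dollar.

Assessed value = $2,287,410 × 0.142 = $324,812.22
Disability exemption = min($34,000, 20% × $324,812.22) = min($34,000, $64,962.444) = $34,000 (dollar cap binds)
Taxable value = $324,812.22 − $96,000 − $34,000 = $194,812.22
City of Harrowgate: $194,812.22 × 0.00813 = $1,583.8233486
Linden CSD: $194,812.22 × 0.01555 = $3,029.330021
Brackenridge County: $194,812.22 × 0.01371 = $2,670.8755362
Total = $7,284.0289058

$7,284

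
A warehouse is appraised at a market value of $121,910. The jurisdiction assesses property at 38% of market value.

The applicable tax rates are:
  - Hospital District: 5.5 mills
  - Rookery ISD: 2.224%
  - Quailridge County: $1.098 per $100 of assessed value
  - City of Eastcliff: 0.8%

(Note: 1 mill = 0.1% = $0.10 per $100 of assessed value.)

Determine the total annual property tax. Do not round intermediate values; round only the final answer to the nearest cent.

Assessed value = $121,910 × 0.38 = $46,325.8
Hospital District: $46,325.8 × 0.0055 = $254.7919
Rookery ISD: $46,325.8 × 0.02224 = $1,030.285792
Quailridge County: $46,325.8 × 0.01098 = $508.657284
City of Eastcliff: $46,325.8 × 0.008 = $370.6064
Total = $2,164.341376

$2,164.34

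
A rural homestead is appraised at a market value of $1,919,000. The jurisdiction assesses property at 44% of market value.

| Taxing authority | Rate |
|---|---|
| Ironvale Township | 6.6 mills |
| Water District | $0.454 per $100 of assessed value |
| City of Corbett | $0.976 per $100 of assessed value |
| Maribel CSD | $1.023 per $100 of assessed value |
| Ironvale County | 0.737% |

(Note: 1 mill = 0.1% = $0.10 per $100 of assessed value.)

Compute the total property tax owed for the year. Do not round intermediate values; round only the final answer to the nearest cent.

Assessed value = $1,919,000 × 0.44 = $844,360
Ironvale Township: $844,360 × 0.0066 = $5,572.776
Water District: $844,360 × 0.00454 = $3,833.3944
City of Corbett: $844,360 × 0.00976 = $8,240.9536
Maribel CSD: $844,360 × 0.01023 = $8,637.8028
Ironvale County: $844,360 × 0.00737 = $6,222.9332
Total = $32,507.86

$32,507.86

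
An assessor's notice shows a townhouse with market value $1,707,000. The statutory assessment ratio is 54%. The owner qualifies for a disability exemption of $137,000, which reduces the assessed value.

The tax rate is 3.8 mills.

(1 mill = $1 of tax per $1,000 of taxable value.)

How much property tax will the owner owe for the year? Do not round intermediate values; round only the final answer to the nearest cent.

Assessed value = $1,707,000 × 0.54 = $921,780
Taxable value = $921,780 − $137,000 = $784,780
Tax = $784,780 × 0.0038 = $2,982.164

$2,982.16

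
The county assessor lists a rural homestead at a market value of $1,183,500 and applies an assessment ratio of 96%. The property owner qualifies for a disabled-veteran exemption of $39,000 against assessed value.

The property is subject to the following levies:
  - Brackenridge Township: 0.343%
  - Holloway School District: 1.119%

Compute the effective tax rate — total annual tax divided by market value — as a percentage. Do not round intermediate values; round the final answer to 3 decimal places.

1.355%

Assessed value = $1,183,500 × 0.96 = $1,136,160
Taxable value = $1,136,160 − $39,000 = $1,097,160
Brackenridge Township: $1,097,160 × 0.00343 = $3,763.2588
Holloway School District: $1,097,160 × 0.01119 = $12,277.2204
Total tax = $16,040.4792
Effective rate = $16,040.4792 ÷ $1,183,500 = 1.355% of market value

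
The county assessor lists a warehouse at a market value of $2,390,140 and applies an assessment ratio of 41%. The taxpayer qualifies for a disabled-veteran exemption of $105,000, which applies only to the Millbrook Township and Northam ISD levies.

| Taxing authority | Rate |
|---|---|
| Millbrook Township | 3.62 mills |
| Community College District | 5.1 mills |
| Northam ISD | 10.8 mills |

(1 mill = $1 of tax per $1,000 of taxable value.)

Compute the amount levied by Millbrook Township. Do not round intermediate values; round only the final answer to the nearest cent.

$3,167.35

Assessed value = $2,390,140 × 0.41 = $979,957.4
Millbrook Township taxable value = $979,957.4 − $105,000 = $874,957.4
Millbrook Township levy = $874,957.4 × 0.00362 = $3,167.345788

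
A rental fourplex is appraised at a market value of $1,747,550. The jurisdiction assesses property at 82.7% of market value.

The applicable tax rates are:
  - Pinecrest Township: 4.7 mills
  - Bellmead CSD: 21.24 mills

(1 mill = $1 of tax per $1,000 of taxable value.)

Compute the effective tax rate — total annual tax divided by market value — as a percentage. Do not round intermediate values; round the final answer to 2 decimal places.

Assessed value = $1,747,550 × 0.827 = $1,445,223.85
Pinecrest Township: $1,445,223.85 × 0.0047 = $6,792.552095
Bellmead CSD: $1,445,223.85 × 0.02124 = $30,696.554574
Total tax = $37,489.106669
Effective rate = $37,489.106669 ÷ $1,747,550 = 2.15% of market value

2.15%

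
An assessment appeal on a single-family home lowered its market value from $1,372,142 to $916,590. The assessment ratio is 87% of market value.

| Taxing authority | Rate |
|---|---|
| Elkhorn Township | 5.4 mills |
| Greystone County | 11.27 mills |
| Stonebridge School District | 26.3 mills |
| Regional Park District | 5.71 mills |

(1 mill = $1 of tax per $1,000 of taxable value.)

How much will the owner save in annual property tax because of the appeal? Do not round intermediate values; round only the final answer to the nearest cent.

$19,293.36

Old assessed value = $1,372,142 × 0.87 = $1,193,763.54
New assessed value = $916,590 × 0.87 = $797,433.3
Combined rate = 0.0054 + 0.01127 + 0.0263 + 0.00571 = 0.04868
Old tax = $1,193,763.54 × 0.04868 = $58,112.4091272
New tax = $797,433.3 × 0.04868 = $38,819.053044
Reduction = $58,112.4091272 − $38,819.053044 = $19,293.3560832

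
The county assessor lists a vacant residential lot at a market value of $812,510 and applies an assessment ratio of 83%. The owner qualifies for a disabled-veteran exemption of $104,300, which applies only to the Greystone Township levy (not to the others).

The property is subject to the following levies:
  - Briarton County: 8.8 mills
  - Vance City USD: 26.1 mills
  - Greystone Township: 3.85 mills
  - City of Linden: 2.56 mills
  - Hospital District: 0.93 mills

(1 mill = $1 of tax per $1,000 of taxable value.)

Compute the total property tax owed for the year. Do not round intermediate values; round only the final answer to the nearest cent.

Assessed value = $812,510 × 0.83 = $674,383.3
Briarton County: $674,383.3 × 0.0088 = $5,934.57304
Vance City USD: $674,383.3 × 0.0261 = $17,601.40413
Greystone Township: ($674,383.3 − $104,300) × 0.00385 = $570,083.3 × 0.00385 = $2,194.820705
City of Linden: $674,383.3 × 0.00256 = $1,726.421248
Hospital District: $674,383.3 × 0.00093 = $627.176469
Total = $28,084.395592

$28,084.40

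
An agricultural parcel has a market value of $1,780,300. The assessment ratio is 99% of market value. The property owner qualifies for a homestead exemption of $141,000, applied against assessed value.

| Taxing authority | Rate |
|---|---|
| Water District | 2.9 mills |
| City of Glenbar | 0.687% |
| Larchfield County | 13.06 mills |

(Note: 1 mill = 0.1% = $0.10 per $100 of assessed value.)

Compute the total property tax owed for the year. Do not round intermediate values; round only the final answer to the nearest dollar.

Assessed value = $1,780,300 × 0.99 = $1,762,497
Taxable value = $1,762,497 − $141,000 = $1,621,497
Water District: $1,621,497 × 0.0029 = $4,702.3413
City of Glenbar: $1,621,497 × 0.00687 = $11,139.68439
Larchfield County: $1,621,497 × 0.01306 = $21,176.75082
Total = $37,018.77651

$37,019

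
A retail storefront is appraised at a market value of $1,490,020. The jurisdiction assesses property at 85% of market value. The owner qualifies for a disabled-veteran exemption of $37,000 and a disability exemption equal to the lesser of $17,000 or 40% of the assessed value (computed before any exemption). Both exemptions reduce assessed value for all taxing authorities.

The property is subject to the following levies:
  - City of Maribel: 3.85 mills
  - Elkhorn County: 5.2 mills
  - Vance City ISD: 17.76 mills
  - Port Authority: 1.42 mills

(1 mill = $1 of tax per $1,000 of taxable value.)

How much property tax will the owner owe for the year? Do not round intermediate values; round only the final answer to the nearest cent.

Assessed value = $1,490,020 × 0.85 = $1,266,517
Disability exemption = min($17,000, 40% × $1,266,517) = min($17,000, $506,606.8) = $17,000 (dollar cap binds)
Taxable value = $1,266,517 − $37,000 − $17,000 = $1,212,517
City of Maribel: $1,212,517 × 0.00385 = $4,668.19045
Elkhorn County: $1,212,517 × 0.0052 = $6,305.0884
Vance City ISD: $1,212,517 × 0.01776 = $21,534.30192
Port Authority: $1,212,517 × 0.00142 = $1,721.77414
Total = $34,229.35491

$34,229.35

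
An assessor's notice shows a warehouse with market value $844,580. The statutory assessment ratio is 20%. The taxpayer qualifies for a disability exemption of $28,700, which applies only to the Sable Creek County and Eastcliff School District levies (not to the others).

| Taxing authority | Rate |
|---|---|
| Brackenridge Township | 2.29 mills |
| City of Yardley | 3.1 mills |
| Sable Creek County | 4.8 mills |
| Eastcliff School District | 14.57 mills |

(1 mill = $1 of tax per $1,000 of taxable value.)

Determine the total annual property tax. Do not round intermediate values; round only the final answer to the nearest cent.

Assessed value = $844,580 × 0.2 = $168,916
Brackenridge Township: $168,916 × 0.00229 = $386.81764
City of Yardley: $168,916 × 0.0031 = $523.6396
Sable Creek County: ($168,916 − $28,700) × 0.0048 = $140,216 × 0.0048 = $673.0368
Eastcliff School District: ($168,916 − $28,700) × 0.01457 = $140,216 × 0.01457 = $2,042.94712
Total = $3,626.44116

$3,626.44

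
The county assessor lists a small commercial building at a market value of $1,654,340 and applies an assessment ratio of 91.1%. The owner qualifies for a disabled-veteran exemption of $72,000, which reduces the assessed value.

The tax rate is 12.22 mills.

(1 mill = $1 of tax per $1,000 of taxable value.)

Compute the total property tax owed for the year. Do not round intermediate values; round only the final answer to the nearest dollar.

Assessed value = $1,654,340 × 0.911 = $1,507,103.74
Taxable value = $1,507,103.74 − $72,000 = $1,435,103.74
Tax = $1,435,103.74 × 0.01222 = $17,536.9677028

$17,537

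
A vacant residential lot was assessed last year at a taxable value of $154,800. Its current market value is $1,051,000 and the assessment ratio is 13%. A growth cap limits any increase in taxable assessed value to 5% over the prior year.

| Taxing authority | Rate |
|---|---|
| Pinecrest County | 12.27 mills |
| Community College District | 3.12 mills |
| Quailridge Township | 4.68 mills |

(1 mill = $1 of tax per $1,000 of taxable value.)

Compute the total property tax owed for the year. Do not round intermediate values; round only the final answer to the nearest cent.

Uncapped assessed value = $1,051,000 × 0.13 = $136,630
Cap limit = $154,800 × 1.05 = $162,540
Taxable assessed value = min($136,630, $162,540) = $136,630 (cap does not bind)
Pinecrest County: $136,630 × 0.01227 = $1,676.4501
Community College District: $136,630 × 0.00312 = $426.2856
Quailridge Township: $136,630 × 0.00468 = $639.4284
Total = $2,742.1641

$2,742.16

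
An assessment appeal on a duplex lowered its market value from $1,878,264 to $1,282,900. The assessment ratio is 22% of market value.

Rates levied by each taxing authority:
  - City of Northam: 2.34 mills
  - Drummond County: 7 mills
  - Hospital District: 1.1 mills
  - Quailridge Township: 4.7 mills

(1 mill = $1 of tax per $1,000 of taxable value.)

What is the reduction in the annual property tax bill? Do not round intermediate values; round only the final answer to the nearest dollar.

$1,983

Old assessed value = $1,878,264 × 0.22 = $413,218.08
New assessed value = $1,282,900 × 0.22 = $282,238
Combined rate = 0.00234 + 0.007 + 0.0011 + 0.0047 = 0.01514
Old tax = $413,218.08 × 0.01514 = $6,256.1217312
New tax = $282,238 × 0.01514 = $4,273.08332
Reduction = $6,256.1217312 − $4,273.08332 = $1,983.0384112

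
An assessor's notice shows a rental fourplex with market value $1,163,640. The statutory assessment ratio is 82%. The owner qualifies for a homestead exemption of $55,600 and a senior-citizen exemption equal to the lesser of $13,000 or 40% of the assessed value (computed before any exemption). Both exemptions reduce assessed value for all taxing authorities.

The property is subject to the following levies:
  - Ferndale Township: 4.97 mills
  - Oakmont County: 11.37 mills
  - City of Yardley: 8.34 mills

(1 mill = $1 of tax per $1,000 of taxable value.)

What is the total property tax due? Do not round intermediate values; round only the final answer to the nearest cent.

Assessed value = $1,163,640 × 0.82 = $954,184.8
Senior-citizen exemption = min($13,000, 40% × $954,184.8) = min($13,000, $381,673.92) = $13,000 (dollar cap binds)
Taxable value = $954,184.8 − $55,600 − $13,000 = $885,584.8
Ferndale Township: $885,584.8 × 0.00497 = $4,401.356456
Oakmont County: $885,584.8 × 0.01137 = $10,069.099176
City of Yardley: $885,584.8 × 0.00834 = $7,385.777232
Total = $21,856.232864

$21,856.23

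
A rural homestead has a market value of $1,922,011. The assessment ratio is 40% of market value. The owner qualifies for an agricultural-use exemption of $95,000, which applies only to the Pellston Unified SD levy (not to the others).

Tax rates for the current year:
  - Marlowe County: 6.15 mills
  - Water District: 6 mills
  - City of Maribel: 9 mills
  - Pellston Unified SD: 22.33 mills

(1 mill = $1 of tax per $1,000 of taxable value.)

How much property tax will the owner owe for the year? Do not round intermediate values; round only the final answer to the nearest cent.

Assessed value = $1,922,011 × 0.4 = $768,804.4
Marlowe County: $768,804.4 × 0.00615 = $4,728.14706
Water District: $768,804.4 × 0.006 = $4,612.8264
City of Maribel: $768,804.4 × 0.009 = $6,919.2396
Pellston Unified SD: ($768,804.4 − $95,000) × 0.02233 = $673,804.4 × 0.02233 = $15,046.052252
Total = $31,306.265312

$31,306.27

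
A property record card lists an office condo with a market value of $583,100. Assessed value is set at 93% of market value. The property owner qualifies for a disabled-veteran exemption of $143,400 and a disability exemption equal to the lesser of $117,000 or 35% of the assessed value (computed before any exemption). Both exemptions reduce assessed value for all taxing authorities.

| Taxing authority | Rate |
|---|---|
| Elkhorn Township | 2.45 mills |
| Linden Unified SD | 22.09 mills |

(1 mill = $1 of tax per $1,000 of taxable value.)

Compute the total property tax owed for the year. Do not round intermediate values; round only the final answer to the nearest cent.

$6,917.41

Assessed value = $583,100 × 0.93 = $542,283
Disability exemption = min($117,000, 35% × $542,283) = min($117,000, $189,799.05) = $117,000 (dollar cap binds)
Taxable value = $542,283 − $143,400 − $117,000 = $281,883
Elkhorn Township: $281,883 × 0.00245 = $690.61335
Linden Unified SD: $281,883 × 0.02209 = $6,226.79547
Total = $6,917.40882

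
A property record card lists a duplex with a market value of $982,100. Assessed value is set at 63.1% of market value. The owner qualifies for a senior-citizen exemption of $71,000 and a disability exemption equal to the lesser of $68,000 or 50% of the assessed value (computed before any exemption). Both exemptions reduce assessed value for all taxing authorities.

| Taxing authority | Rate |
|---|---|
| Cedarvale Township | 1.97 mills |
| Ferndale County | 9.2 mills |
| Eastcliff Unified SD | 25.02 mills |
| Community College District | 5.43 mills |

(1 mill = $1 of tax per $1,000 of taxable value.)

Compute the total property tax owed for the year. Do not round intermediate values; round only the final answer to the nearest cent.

Assessed value = $982,100 × 0.631 = $619,705.1
Disability exemption = min($68,000, 50% × $619,705.1) = min($68,000, $309,852.55) = $68,000 (dollar cap binds)
Taxable value = $619,705.1 − $71,000 − $68,000 = $480,705.1
Cedarvale Township: $480,705.1 × 0.00197 = $946.989047
Ferndale County: $480,705.1 × 0.0092 = $4,422.48692
Eastcliff Unified SD: $480,705.1 × 0.02502 = $12,027.241602
Community College District: $480,705.1 × 0.00543 = $2,610.228693
Total = $20,006.946262

$20,006.95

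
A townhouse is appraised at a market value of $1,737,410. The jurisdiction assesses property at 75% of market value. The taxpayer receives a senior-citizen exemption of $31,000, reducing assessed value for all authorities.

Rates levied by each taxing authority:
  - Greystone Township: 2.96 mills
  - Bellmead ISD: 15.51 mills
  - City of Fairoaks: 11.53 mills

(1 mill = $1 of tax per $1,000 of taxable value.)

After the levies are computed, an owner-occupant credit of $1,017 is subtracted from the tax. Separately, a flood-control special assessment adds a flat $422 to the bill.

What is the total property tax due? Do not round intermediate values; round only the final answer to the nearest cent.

$37,566.73

Assessed value = $1,737,410 × 0.75 = $1,303,057.5
Taxable value = $1,303,057.5 − $31,000 = $1,272,057.5
Greystone Township: $1,272,057.5 × 0.00296 = $3,765.2902
Bellmead ISD: $1,272,057.5 × 0.01551 = $19,729.611825
City of Fairoaks: $1,272,057.5 × 0.01153 = $14,666.822975
Levies subtotal = $38,161.725
After credit = $38,161.725 − $1,017 = $37,144.725
Total = $37,144.725 + $422 = $37,566.725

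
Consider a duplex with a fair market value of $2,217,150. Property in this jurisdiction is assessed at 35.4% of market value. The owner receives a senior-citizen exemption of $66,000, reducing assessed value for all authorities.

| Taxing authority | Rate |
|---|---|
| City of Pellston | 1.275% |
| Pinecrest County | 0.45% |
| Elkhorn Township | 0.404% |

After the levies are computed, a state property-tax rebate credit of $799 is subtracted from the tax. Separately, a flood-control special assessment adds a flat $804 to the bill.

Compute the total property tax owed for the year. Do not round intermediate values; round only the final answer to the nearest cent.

$15,309.77

Assessed value = $2,217,150 × 0.354 = $784,871.1
Taxable value = $784,871.1 − $66,000 = $718,871.1
City of Pellston: $718,871.1 × 0.01275 = $9,165.606525
Pinecrest County: $718,871.1 × 0.0045 = $3,234.91995
Elkhorn Township: $718,871.1 × 0.00404 = $2,904.239244
Levies subtotal = $15,304.765719
After credit = $15,304.765719 − $799 = $14,505.765719
Total = $14,505.765719 + $804 = $15,309.765719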